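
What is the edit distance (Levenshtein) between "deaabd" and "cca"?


Computing edit distance: "deaabd" -> "cca"
DP table:
           c    c    a
      0    1    2    3
  d   1    1    2    3
  e   2    2    2    3
  a   3    3    3    2
  a   4    4    4    3
  b   5    5    5    4
  d   6    6    6    5
Edit distance = dp[6][3] = 5

5


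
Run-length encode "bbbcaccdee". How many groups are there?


Input: bbbcaccdee
Scanning for consecutive runs:
  Group 1: 'b' x 3 (positions 0-2)
  Group 2: 'c' x 1 (positions 3-3)
  Group 3: 'a' x 1 (positions 4-4)
  Group 4: 'c' x 2 (positions 5-6)
  Group 5: 'd' x 1 (positions 7-7)
  Group 6: 'e' x 2 (positions 8-9)
Total groups: 6

6


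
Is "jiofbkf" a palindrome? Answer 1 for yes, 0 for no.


Input: jiofbkf
Reversed: fkbfoij
  Compare pos 0 ('j') with pos 6 ('f'): MISMATCH
  Compare pos 1 ('i') with pos 5 ('k'): MISMATCH
  Compare pos 2 ('o') with pos 4 ('b'): MISMATCH
Result: not a palindrome

0


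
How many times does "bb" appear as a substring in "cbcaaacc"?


Searching for "bb" in "cbcaaacc"
Scanning each position:
  Position 0: "cb" => no
  Position 1: "bc" => no
  Position 2: "ca" => no
  Position 3: "aa" => no
  Position 4: "aa" => no
  Position 5: "ac" => no
  Position 6: "cc" => no
Total occurrences: 0

0


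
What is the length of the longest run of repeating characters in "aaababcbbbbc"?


Input: "aaababcbbbbc"
Scanning for longest run:
  Position 1 ('a'): continues run of 'a', length=2
  Position 2 ('a'): continues run of 'a', length=3
  Position 3 ('b'): new char, reset run to 1
  Position 4 ('a'): new char, reset run to 1
  Position 5 ('b'): new char, reset run to 1
  Position 6 ('c'): new char, reset run to 1
  Position 7 ('b'): new char, reset run to 1
  Position 8 ('b'): continues run of 'b', length=2
  Position 9 ('b'): continues run of 'b', length=3
  Position 10 ('b'): continues run of 'b', length=4
  Position 11 ('c'): new char, reset run to 1
Longest run: 'b' with length 4

4


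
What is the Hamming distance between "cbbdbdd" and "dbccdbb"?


Comparing "cbbdbdd" and "dbccdbb" position by position:
  Position 0: 'c' vs 'd' => differ
  Position 1: 'b' vs 'b' => same
  Position 2: 'b' vs 'c' => differ
  Position 3: 'd' vs 'c' => differ
  Position 4: 'b' vs 'd' => differ
  Position 5: 'd' vs 'b' => differ
  Position 6: 'd' vs 'b' => differ
Total differences (Hamming distance): 6

6


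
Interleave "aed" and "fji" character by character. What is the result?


Interleaving "aed" and "fji":
  Position 0: 'a' from first, 'f' from second => "af"
  Position 1: 'e' from first, 'j' from second => "ej"
  Position 2: 'd' from first, 'i' from second => "di"
Result: afejdi

afejdi


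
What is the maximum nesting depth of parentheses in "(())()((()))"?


Input: "(())()((()))"
Tracking depth:
  Position 0 '(': depth becomes 1
  Position 1 '(': depth becomes 2
  Position 2 ')': depth becomes 1
  Position 3 ')': depth becomes 0
  Position 4 '(': depth becomes 1
  Position 5 ')': depth becomes 0
  Position 6 '(': depth becomes 1
  Position 7 '(': depth becomes 2
  Position 8 '(': depth becomes 3
  Position 9 ')': depth becomes 2
  Position 10 ')': depth becomes 1
  Position 11 ')': depth becomes 0
Maximum depth reached: 3

3


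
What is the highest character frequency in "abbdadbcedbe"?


Input: abbdadbcedbe
Character counts:
  'a': 2
  'b': 4
  'c': 1
  'd': 3
  'e': 2
Maximum frequency: 4

4


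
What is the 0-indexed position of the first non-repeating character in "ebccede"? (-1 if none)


Input: ebccede
Character frequencies:
  'b': 1
  'c': 2
  'd': 1
  'e': 3
Scanning left to right for freq == 1:
  Position 0 ('e'): freq=3, skip
  Position 1 ('b'): unique! => answer = 1

1


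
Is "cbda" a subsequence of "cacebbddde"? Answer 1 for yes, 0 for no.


Check if "cbda" is a subsequence of "cacebbddde"
Greedy scan:
  Position 0 ('c'): matches sub[0] = 'c'
  Position 1 ('a'): no match needed
  Position 2 ('c'): no match needed
  Position 3 ('e'): no match needed
  Position 4 ('b'): matches sub[1] = 'b'
  Position 5 ('b'): no match needed
  Position 6 ('d'): matches sub[2] = 'd'
  Position 7 ('d'): no match needed
  Position 8 ('d'): no match needed
  Position 9 ('e'): no match needed
Only matched 3/4 characters => not a subsequence

0


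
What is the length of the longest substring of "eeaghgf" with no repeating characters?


Input: "eeaghgf"
Sliding window (track last position of each char):
  Position 0 ('e'): window [0,0] length 1 -- new best
  Position 1 ('e'): repeat (last at 0), move window start to 1
  Position 1 ('e'): window [1,1] length 1
  Position 2 ('a'): window [1,2] length 2 -- new best
  Position 3 ('g'): window [1,3] length 3 -- new best
  Position 4 ('h'): window [1,4] length 4 -- new best
  Position 5 ('g'): repeat (last at 3), move window start to 4
  Position 5 ('g'): window [4,5] length 2
  Position 6 ('f'): window [4,6] length 3
Longest substring with no repeats: "eagh" with length 4

4


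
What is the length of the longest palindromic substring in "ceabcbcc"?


Input: "ceabcbcc"
Checking substrings for palindromes:
  [3:6] "bcb" (len 3) => palindrome
  [4:7] "cbc" (len 3) => palindrome
  [6:8] "cc" (len 2) => palindrome
Longest palindromic substring: "bcb" with length 3

3


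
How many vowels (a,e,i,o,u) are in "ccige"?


Input: ccige
Checking each character:
  'c' at position 0: consonant
  'c' at position 1: consonant
  'i' at position 2: vowel (running total: 1)
  'g' at position 3: consonant
  'e' at position 4: vowel (running total: 2)
Total vowels: 2

2


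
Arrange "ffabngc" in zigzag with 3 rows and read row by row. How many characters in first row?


Zigzag "ffabngc" into 3 rows:
Placing characters:
  'f' => row 0
  'f' => row 1
  'a' => row 2
  'b' => row 1
  'n' => row 0
  'g' => row 1
  'c' => row 2
Rows:
  Row 0: "fn"
  Row 1: "fbg"
  Row 2: "ac"
First row length: 2

2


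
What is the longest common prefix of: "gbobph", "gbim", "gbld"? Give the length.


Words: gbobph, gbim, gbld
  Position 0: all 'g' => match
  Position 1: all 'b' => match
  Position 2: ('o', 'i', 'l') => mismatch, stop
LCP = "gb" (length 2)

2


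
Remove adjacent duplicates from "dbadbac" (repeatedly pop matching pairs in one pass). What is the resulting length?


Input: dbadbac
Stack-based adjacent duplicate removal:
  Read 'd': push. Stack: d
  Read 'b': push. Stack: db
  Read 'a': push. Stack: dba
  Read 'd': push. Stack: dbad
  Read 'b': push. Stack: dbadb
  Read 'a': push. Stack: dbadba
  Read 'c': push. Stack: dbadbac
Final stack: "dbadbac" (length 7)

7


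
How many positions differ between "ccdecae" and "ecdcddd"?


Comparing "ccdecae" and "ecdcddd" position by position:
  Position 0: 'c' vs 'e' => DIFFER
  Position 1: 'c' vs 'c' => same
  Position 2: 'd' vs 'd' => same
  Position 3: 'e' vs 'c' => DIFFER
  Position 4: 'c' vs 'd' => DIFFER
  Position 5: 'a' vs 'd' => DIFFER
  Position 6: 'e' vs 'd' => DIFFER
Positions that differ: 5

5


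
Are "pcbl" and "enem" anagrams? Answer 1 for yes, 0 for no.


Strings: "pcbl", "enem"
Sorted first:  bclp
Sorted second: eemn
Differ at position 0: 'b' vs 'e' => not anagrams

0


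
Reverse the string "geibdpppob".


Input: geibdpppob
Reading characters right to left:
  Position 9: 'b'
  Position 8: 'o'
  Position 7: 'p'
  Position 6: 'p'
  Position 5: 'p'
  Position 4: 'd'
  Position 3: 'b'
  Position 2: 'i'
  Position 1: 'e'
  Position 0: 'g'
Reversed: bopppdbieg

bopppdbieg


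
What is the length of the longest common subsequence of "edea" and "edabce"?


LCS of "edea" and "edabce"
DP table:
           e    d    a    b    c    e
      0    0    0    0    0    0    0
  e   0    1    1    1    1    1    1
  d   0    1    2    2    2    2    2
  e   0    1    2    2    2    2    3
  a   0    1    2    3    3    3    3
LCS length = dp[4][6] = 3

3


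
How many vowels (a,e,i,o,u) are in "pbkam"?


Input: pbkam
Checking each character:
  'p' at position 0: consonant
  'b' at position 1: consonant
  'k' at position 2: consonant
  'a' at position 3: vowel (running total: 1)
  'm' at position 4: consonant
Total vowels: 1

1


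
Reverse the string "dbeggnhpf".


Input: dbeggnhpf
Reading characters right to left:
  Position 8: 'f'
  Position 7: 'p'
  Position 6: 'h'
  Position 5: 'n'
  Position 4: 'g'
  Position 3: 'g'
  Position 2: 'e'
  Position 1: 'b'
  Position 0: 'd'
Reversed: fphnggebd

fphnggebd


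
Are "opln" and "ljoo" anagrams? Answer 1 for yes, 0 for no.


Strings: "opln", "ljoo"
Sorted first:  lnop
Sorted second: jloo
Differ at position 0: 'l' vs 'j' => not anagrams

0


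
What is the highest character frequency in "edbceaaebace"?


Input: edbceaaebace
Character counts:
  'a': 3
  'b': 2
  'c': 2
  'd': 1
  'e': 4
Maximum frequency: 4

4


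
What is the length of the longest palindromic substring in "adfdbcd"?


Input: "adfdbcd"
Checking substrings for palindromes:
  [1:4] "dfd" (len 3) => palindrome
Longest palindromic substring: "dfd" with length 3

3


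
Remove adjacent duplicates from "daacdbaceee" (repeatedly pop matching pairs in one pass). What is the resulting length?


Input: daacdbaceee
Stack-based adjacent duplicate removal:
  Read 'd': push. Stack: d
  Read 'a': push. Stack: da
  Read 'a': matches stack top 'a' => pop. Stack: d
  Read 'c': push. Stack: dc
  Read 'd': push. Stack: dcd
  Read 'b': push. Stack: dcdb
  Read 'a': push. Stack: dcdba
  Read 'c': push. Stack: dcdbac
  Read 'e': push. Stack: dcdbace
  Read 'e': matches stack top 'e' => pop. Stack: dcdbac
  Read 'e': push. Stack: dcdbace
Final stack: "dcdbace" (length 7)

7


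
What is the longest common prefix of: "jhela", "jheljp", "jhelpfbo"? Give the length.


Words: jhela, jheljp, jhelpfbo
  Position 0: all 'j' => match
  Position 1: all 'h' => match
  Position 2: all 'e' => match
  Position 3: all 'l' => match
  Position 4: ('a', 'j', 'p') => mismatch, stop
LCP = "jhel" (length 4)

4


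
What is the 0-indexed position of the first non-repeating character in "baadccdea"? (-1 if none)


Input: baadccdea
Character frequencies:
  'a': 3
  'b': 1
  'c': 2
  'd': 2
  'e': 1
Scanning left to right for freq == 1:
  Position 0 ('b'): unique! => answer = 0

0


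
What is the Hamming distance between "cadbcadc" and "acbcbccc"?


Comparing "cadbcadc" and "acbcbccc" position by position:
  Position 0: 'c' vs 'a' => differ
  Position 1: 'a' vs 'c' => differ
  Position 2: 'd' vs 'b' => differ
  Position 3: 'b' vs 'c' => differ
  Position 4: 'c' vs 'b' => differ
  Position 5: 'a' vs 'c' => differ
  Position 6: 'd' vs 'c' => differ
  Position 7: 'c' vs 'c' => same
Total differences (Hamming distance): 7

7


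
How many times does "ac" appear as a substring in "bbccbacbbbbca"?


Searching for "ac" in "bbccbacbbbbca"
Scanning each position:
  Position 0: "bb" => no
  Position 1: "bc" => no
  Position 2: "cc" => no
  Position 3: "cb" => no
  Position 4: "ba" => no
  Position 5: "ac" => MATCH
  Position 6: "cb" => no
  Position 7: "bb" => no
  Position 8: "bb" => no
  Position 9: "bb" => no
  Position 10: "bc" => no
  Position 11: "ca" => no
Total occurrences: 1

1


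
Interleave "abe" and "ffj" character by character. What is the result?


Interleaving "abe" and "ffj":
  Position 0: 'a' from first, 'f' from second => "af"
  Position 1: 'b' from first, 'f' from second => "bf"
  Position 2: 'e' from first, 'j' from second => "ej"
Result: afbfej

afbfej


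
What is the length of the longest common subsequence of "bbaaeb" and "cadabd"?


LCS of "bbaaeb" and "cadabd"
DP table:
           c    a    d    a    b    d
      0    0    0    0    0    0    0
  b   0    0    0    0    0    1    1
  b   0    0    0    0    0    1    1
  a   0    0    1    1    1    1    1
  a   0    0    1    1    2    2    2
  e   0    0    1    1    2    2    2
  b   0    0    1    1    2    3    3
LCS length = dp[6][6] = 3

3


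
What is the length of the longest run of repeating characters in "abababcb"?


Input: "abababcb"
Scanning for longest run:
  Position 1 ('b'): new char, reset run to 1
  Position 2 ('a'): new char, reset run to 1
  Position 3 ('b'): new char, reset run to 1
  Position 4 ('a'): new char, reset run to 1
  Position 5 ('b'): new char, reset run to 1
  Position 6 ('c'): new char, reset run to 1
  Position 7 ('b'): new char, reset run to 1
Longest run: 'a' with length 1

1


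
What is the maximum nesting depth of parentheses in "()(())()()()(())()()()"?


Input: "()(())()()()(())()()()"
Tracking depth:
  Position 0 '(': depth becomes 1
  Position 1 ')': depth becomes 0
  Position 2 '(': depth becomes 1
  Position 3 '(': depth becomes 2
  Position 4 ')': depth becomes 1
  Position 5 ')': depth becomes 0
  Position 6 '(': depth becomes 1
  Position 7 ')': depth becomes 0
  Position 8 '(': depth becomes 1
  Position 9 ')': depth becomes 0
  Position 10 '(': depth becomes 1
  Position 11 ')': depth becomes 0
  Position 12 '(': depth becomes 1
  Position 13 '(': depth becomes 2
  Position 14 ')': depth becomes 1
  Position 15 ')': depth becomes 0
  Position 16 '(': depth becomes 1
  Position 17 ')': depth becomes 0
  Position 18 '(': depth becomes 1
  Position 19 ')': depth becomes 0
  Position 20 '(': depth becomes 1
  Position 21 ')': depth becomes 0
Maximum depth reached: 2

2


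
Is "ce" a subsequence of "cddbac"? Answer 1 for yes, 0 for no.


Check if "ce" is a subsequence of "cddbac"
Greedy scan:
  Position 0 ('c'): matches sub[0] = 'c'
  Position 1 ('d'): no match needed
  Position 2 ('d'): no match needed
  Position 3 ('b'): no match needed
  Position 4 ('a'): no match needed
  Position 5 ('c'): no match needed
Only matched 1/2 characters => not a subsequence

0


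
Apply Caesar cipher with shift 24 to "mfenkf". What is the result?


Caesar cipher: shift "mfenkf" by 24
  'm' (pos 12) + 24 = pos 10 = 'k'
  'f' (pos 5) + 24 = pos 3 = 'd'
  'e' (pos 4) + 24 = pos 2 = 'c'
  'n' (pos 13) + 24 = pos 11 = 'l'
  'k' (pos 10) + 24 = pos 8 = 'i'
  'f' (pos 5) + 24 = pos 3 = 'd'
Result: kdclid

kdclid


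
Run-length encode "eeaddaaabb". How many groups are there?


Input: eeaddaaabb
Scanning for consecutive runs:
  Group 1: 'e' x 2 (positions 0-1)
  Group 2: 'a' x 1 (positions 2-2)
  Group 3: 'd' x 2 (positions 3-4)
  Group 4: 'a' x 3 (positions 5-7)
  Group 5: 'b' x 2 (positions 8-9)
Total groups: 5

5


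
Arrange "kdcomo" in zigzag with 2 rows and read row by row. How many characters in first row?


Zigzag "kdcomo" into 2 rows:
Placing characters:
  'k' => row 0
  'd' => row 1
  'c' => row 0
  'o' => row 1
  'm' => row 0
  'o' => row 1
Rows:
  Row 0: "kcm"
  Row 1: "doo"
First row length: 3

3


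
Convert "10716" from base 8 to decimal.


Input: "10716" in base 8
Positional expansion:
  Digit '1' (value 1) x 8^4 = 4096
  Digit '0' (value 0) x 8^3 = 0
  Digit '7' (value 7) x 8^2 = 448
  Digit '1' (value 1) x 8^1 = 8
  Digit '6' (value 6) x 8^0 = 6
Sum = 4558

4558


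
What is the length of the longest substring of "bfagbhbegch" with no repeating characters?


Input: "bfagbhbegch"
Sliding window (track last position of each char):
  Position 0 ('b'): window [0,0] length 1 -- new best
  Position 1 ('f'): window [0,1] length 2 -- new best
  Position 2 ('a'): window [0,2] length 3 -- new best
  Position 3 ('g'): window [0,3] length 4 -- new best
  Position 4 ('b'): repeat (last at 0), move window start to 1
  Position 4 ('b'): window [1,4] length 4
  Position 5 ('h'): window [1,5] length 5 -- new best
  Position 6 ('b'): repeat (last at 4), move window start to 5
  Position 6 ('b'): window [5,6] length 2
  Position 7 ('e'): window [5,7] length 3
  Position 8 ('g'): window [5,8] length 4
  Position 9 ('c'): window [5,9] length 5
  Position 10 ('h'): repeat (last at 5), move window start to 6
  Position 10 ('h'): window [6,10] length 5
Longest substring with no repeats: "fagbh" with length 5

5


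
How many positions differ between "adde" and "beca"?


Comparing "adde" and "beca" position by position:
  Position 0: 'a' vs 'b' => DIFFER
  Position 1: 'd' vs 'e' => DIFFER
  Position 2: 'd' vs 'c' => DIFFER
  Position 3: 'e' vs 'a' => DIFFER
Positions that differ: 4

4


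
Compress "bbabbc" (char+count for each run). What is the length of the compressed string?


Input: bbabbc
Runs:
  'b' x 2 => "b2"
  'a' x 1 => "a1"
  'b' x 2 => "b2"
  'c' x 1 => "c1"
Compressed: "b2a1b2c1"
Compressed length: 8

8


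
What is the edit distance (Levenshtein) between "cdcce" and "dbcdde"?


Computing edit distance: "cdcce" -> "dbcdde"
DP table:
           d    b    c    d    d    e
      0    1    2    3    4    5    6
  c   1    1    2    2    3    4    5
  d   2    1    2    3    2    3    4
  c   3    2    2    2    3    3    4
  c   4    3    3    2    3    4    4
  e   5    4    4    3    3    4    4
Edit distance = dp[5][6] = 4

4


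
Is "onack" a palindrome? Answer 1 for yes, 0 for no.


Input: onack
Reversed: kcano
  Compare pos 0 ('o') with pos 4 ('k'): MISMATCH
  Compare pos 1 ('n') with pos 3 ('c'): MISMATCH
Result: not a palindrome

0


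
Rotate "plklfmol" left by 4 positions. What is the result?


Input: "plklfmol", rotate left by 4
First 4 characters: "plkl"
Remaining characters: "fmol"
Concatenate remaining + first: "fmol" + "plkl" = "fmolplkl"

fmolplkl


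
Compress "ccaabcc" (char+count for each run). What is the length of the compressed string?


Input: ccaabcc
Runs:
  'c' x 2 => "c2"
  'a' x 2 => "a2"
  'b' x 1 => "b1"
  'c' x 2 => "c2"
Compressed: "c2a2b1c2"
Compressed length: 8

8


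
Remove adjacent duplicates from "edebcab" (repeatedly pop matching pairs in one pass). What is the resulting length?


Input: edebcab
Stack-based adjacent duplicate removal:
  Read 'e': push. Stack: e
  Read 'd': push. Stack: ed
  Read 'e': push. Stack: ede
  Read 'b': push. Stack: edeb
  Read 'c': push. Stack: edebc
  Read 'a': push. Stack: edebca
  Read 'b': push. Stack: edebcab
Final stack: "edebcab" (length 7)

7


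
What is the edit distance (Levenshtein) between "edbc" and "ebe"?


Computing edit distance: "edbc" -> "ebe"
DP table:
           e    b    e
      0    1    2    3
  e   1    0    1    2
  d   2    1    1    2
  b   3    2    1    2
  c   4    3    2    2
Edit distance = dp[4][3] = 2

2


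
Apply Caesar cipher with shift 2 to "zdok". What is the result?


Caesar cipher: shift "zdok" by 2
  'z' (pos 25) + 2 = pos 1 = 'b'
  'd' (pos 3) + 2 = pos 5 = 'f'
  'o' (pos 14) + 2 = pos 16 = 'q'
  'k' (pos 10) + 2 = pos 12 = 'm'
Result: bfqm

bfqm


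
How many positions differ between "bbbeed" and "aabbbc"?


Comparing "bbbeed" and "aabbbc" position by position:
  Position 0: 'b' vs 'a' => DIFFER
  Position 1: 'b' vs 'a' => DIFFER
  Position 2: 'b' vs 'b' => same
  Position 3: 'e' vs 'b' => DIFFER
  Position 4: 'e' vs 'b' => DIFFER
  Position 5: 'd' vs 'c' => DIFFER
Positions that differ: 5

5


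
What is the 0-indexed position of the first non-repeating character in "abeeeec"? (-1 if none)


Input: abeeeec
Character frequencies:
  'a': 1
  'b': 1
  'c': 1
  'e': 4
Scanning left to right for freq == 1:
  Position 0 ('a'): unique! => answer = 0

0


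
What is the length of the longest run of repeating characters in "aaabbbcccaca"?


Input: "aaabbbcccaca"
Scanning for longest run:
  Position 1 ('a'): continues run of 'a', length=2
  Position 2 ('a'): continues run of 'a', length=3
  Position 3 ('b'): new char, reset run to 1
  Position 4 ('b'): continues run of 'b', length=2
  Position 5 ('b'): continues run of 'b', length=3
  Position 6 ('c'): new char, reset run to 1
  Position 7 ('c'): continues run of 'c', length=2
  Position 8 ('c'): continues run of 'c', length=3
  Position 9 ('a'): new char, reset run to 1
  Position 10 ('c'): new char, reset run to 1
  Position 11 ('a'): new char, reset run to 1
Longest run: 'a' with length 3

3


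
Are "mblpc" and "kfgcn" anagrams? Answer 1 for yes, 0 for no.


Strings: "mblpc", "kfgcn"
Sorted first:  bclmp
Sorted second: cfgkn
Differ at position 0: 'b' vs 'c' => not anagrams

0


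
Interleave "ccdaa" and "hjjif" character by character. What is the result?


Interleaving "ccdaa" and "hjjif":
  Position 0: 'c' from first, 'h' from second => "ch"
  Position 1: 'c' from first, 'j' from second => "cj"
  Position 2: 'd' from first, 'j' from second => "dj"
  Position 3: 'a' from first, 'i' from second => "ai"
  Position 4: 'a' from first, 'f' from second => "af"
Result: chcjdjaiaf

chcjdjaiaf


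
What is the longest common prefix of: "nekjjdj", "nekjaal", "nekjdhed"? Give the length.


Words: nekjjdj, nekjaal, nekjdhed
  Position 0: all 'n' => match
  Position 1: all 'e' => match
  Position 2: all 'k' => match
  Position 3: all 'j' => match
  Position 4: ('j', 'a', 'd') => mismatch, stop
LCP = "nekj" (length 4)

4


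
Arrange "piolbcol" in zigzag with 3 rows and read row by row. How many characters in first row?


Zigzag "piolbcol" into 3 rows:
Placing characters:
  'p' => row 0
  'i' => row 1
  'o' => row 2
  'l' => row 1
  'b' => row 0
  'c' => row 1
  'o' => row 2
  'l' => row 1
Rows:
  Row 0: "pb"
  Row 1: "ilcl"
  Row 2: "oo"
First row length: 2

2


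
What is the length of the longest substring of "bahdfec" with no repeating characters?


Input: "bahdfec"
Sliding window (track last position of each char):
  Position 0 ('b'): window [0,0] length 1 -- new best
  Position 1 ('a'): window [0,1] length 2 -- new best
  Position 2 ('h'): window [0,2] length 3 -- new best
  Position 3 ('d'): window [0,3] length 4 -- new best
  Position 4 ('f'): window [0,4] length 5 -- new best
  Position 5 ('e'): window [0,5] length 6 -- new best
  Position 6 ('c'): window [0,6] length 7 -- new best
Longest substring with no repeats: "bahdfec" with length 7

7


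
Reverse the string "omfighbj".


Input: omfighbj
Reading characters right to left:
  Position 7: 'j'
  Position 6: 'b'
  Position 5: 'h'
  Position 4: 'g'
  Position 3: 'i'
  Position 2: 'f'
  Position 1: 'm'
  Position 0: 'o'
Reversed: jbhgifmo

jbhgifmo


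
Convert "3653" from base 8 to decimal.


Input: "3653" in base 8
Positional expansion:
  Digit '3' (value 3) x 8^3 = 1536
  Digit '6' (value 6) x 8^2 = 384
  Digit '5' (value 5) x 8^1 = 40
  Digit '3' (value 3) x 8^0 = 3
Sum = 1963

1963


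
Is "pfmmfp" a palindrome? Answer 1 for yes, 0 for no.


Input: pfmmfp
Reversed: pfmmfp
  Compare pos 0 ('p') with pos 5 ('p'): match
  Compare pos 1 ('f') with pos 4 ('f'): match
  Compare pos 2 ('m') with pos 3 ('m'): match
Result: palindrome

1


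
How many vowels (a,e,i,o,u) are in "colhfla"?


Input: colhfla
Checking each character:
  'c' at position 0: consonant
  'o' at position 1: vowel (running total: 1)
  'l' at position 2: consonant
  'h' at position 3: consonant
  'f' at position 4: consonant
  'l' at position 5: consonant
  'a' at position 6: vowel (running total: 2)
Total vowels: 2

2


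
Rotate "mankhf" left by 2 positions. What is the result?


Input: "mankhf", rotate left by 2
First 2 characters: "ma"
Remaining characters: "nkhf"
Concatenate remaining + first: "nkhf" + "ma" = "nkhfma"

nkhfma


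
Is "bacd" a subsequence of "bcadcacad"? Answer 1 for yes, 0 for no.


Check if "bacd" is a subsequence of "bcadcacad"
Greedy scan:
  Position 0 ('b'): matches sub[0] = 'b'
  Position 1 ('c'): no match needed
  Position 2 ('a'): matches sub[1] = 'a'
  Position 3 ('d'): no match needed
  Position 4 ('c'): matches sub[2] = 'c'
  Position 5 ('a'): no match needed
  Position 6 ('c'): no match needed
  Position 7 ('a'): no match needed
  Position 8 ('d'): matches sub[3] = 'd'
All 4 characters matched => is a subsequence

1


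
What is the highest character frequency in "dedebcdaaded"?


Input: dedebcdaaded
Character counts:
  'a': 2
  'b': 1
  'c': 1
  'd': 5
  'e': 3
Maximum frequency: 5

5


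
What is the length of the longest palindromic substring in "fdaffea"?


Input: "fdaffea"
Checking substrings for palindromes:
  [3:5] "ff" (len 2) => palindrome
Longest palindromic substring: "ff" with length 2

2


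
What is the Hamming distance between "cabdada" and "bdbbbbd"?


Comparing "cabdada" and "bdbbbbd" position by position:
  Position 0: 'c' vs 'b' => differ
  Position 1: 'a' vs 'd' => differ
  Position 2: 'b' vs 'b' => same
  Position 3: 'd' vs 'b' => differ
  Position 4: 'a' vs 'b' => differ
  Position 5: 'd' vs 'b' => differ
  Position 6: 'a' vs 'd' => differ
Total differences (Hamming distance): 6

6


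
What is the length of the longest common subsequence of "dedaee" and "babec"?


LCS of "dedaee" and "babec"
DP table:
           b    a    b    e    c
      0    0    0    0    0    0
  d   0    0    0    0    0    0
  e   0    0    0    0    1    1
  d   0    0    0    0    1    1
  a   0    0    1    1    1    1
  e   0    0    1    1    2    2
  e   0    0    1    1    2    2
LCS length = dp[6][5] = 2

2


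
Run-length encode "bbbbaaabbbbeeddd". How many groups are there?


Input: bbbbaaabbbbeeddd
Scanning for consecutive runs:
  Group 1: 'b' x 4 (positions 0-3)
  Group 2: 'a' x 3 (positions 4-6)
  Group 3: 'b' x 4 (positions 7-10)
  Group 4: 'e' x 2 (positions 11-12)
  Group 5: 'd' x 3 (positions 13-15)
Total groups: 5

5


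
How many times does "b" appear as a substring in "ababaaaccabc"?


Searching for "b" in "ababaaaccabc"
Scanning each position:
  Position 0: "a" => no
  Position 1: "b" => MATCH
  Position 2: "a" => no
  Position 3: "b" => MATCH
  Position 4: "a" => no
  Position 5: "a" => no
  Position 6: "a" => no
  Position 7: "c" => no
  Position 8: "c" => no
  Position 9: "a" => no
  Position 10: "b" => MATCH
  Position 11: "c" => no
Total occurrences: 3

3


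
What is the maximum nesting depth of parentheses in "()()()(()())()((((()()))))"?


Input: "()()()(()())()((((()()))))"
Tracking depth:
  Position 0 '(': depth becomes 1
  Position 1 ')': depth becomes 0
  Position 2 '(': depth becomes 1
  Position 3 ')': depth becomes 0
  Position 4 '(': depth becomes 1
  Position 5 ')': depth becomes 0
  Position 6 '(': depth becomes 1
  Position 7 '(': depth becomes 2
  Position 8 ')': depth becomes 1
  Position 9 '(': depth becomes 2
  Position 10 ')': depth becomes 1
  Position 11 ')': depth becomes 0
  Position 12 '(': depth becomes 1
  Position 13 ')': depth becomes 0
  Position 14 '(': depth becomes 1
  Position 15 '(': depth becomes 2
  Position 16 '(': depth becomes 3
  Position 17 '(': depth becomes 4
  Position 18 '(': depth becomes 5
  Position 19 ')': depth becomes 4
  Position 20 '(': depth becomes 5
  Position 21 ')': depth becomes 4
  Position 22 ')': depth becomes 3
  Position 23 ')': depth becomes 2
  Position 24 ')': depth becomes 1
  Position 25 ')': depth becomes 0
Maximum depth reached: 5

5


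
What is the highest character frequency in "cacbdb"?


Input: cacbdb
Character counts:
  'a': 1
  'b': 2
  'c': 2
  'd': 1
Maximum frequency: 2

2


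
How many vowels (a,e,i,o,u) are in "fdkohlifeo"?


Input: fdkohlifeo
Checking each character:
  'f' at position 0: consonant
  'd' at position 1: consonant
  'k' at position 2: consonant
  'o' at position 3: vowel (running total: 1)
  'h' at position 4: consonant
  'l' at position 5: consonant
  'i' at position 6: vowel (running total: 2)
  'f' at position 7: consonant
  'e' at position 8: vowel (running total: 3)
  'o' at position 9: vowel (running total: 4)
Total vowels: 4

4


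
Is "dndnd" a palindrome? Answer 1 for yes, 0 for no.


Input: dndnd
Reversed: dndnd
  Compare pos 0 ('d') with pos 4 ('d'): match
  Compare pos 1 ('n') with pos 3 ('n'): match
Result: palindrome

1


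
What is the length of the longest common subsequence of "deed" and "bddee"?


LCS of "deed" and "bddee"
DP table:
           b    d    d    e    e
      0    0    0    0    0    0
  d   0    0    1    1    1    1
  e   0    0    1    1    2    2
  e   0    0    1    1    2    3
  d   0    0    1    2    2    3
LCS length = dp[4][5] = 3

3


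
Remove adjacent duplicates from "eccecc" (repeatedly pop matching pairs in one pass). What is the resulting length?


Input: eccecc
Stack-based adjacent duplicate removal:
  Read 'e': push. Stack: e
  Read 'c': push. Stack: ec
  Read 'c': matches stack top 'c' => pop. Stack: e
  Read 'e': matches stack top 'e' => pop. Stack: (empty)
  Read 'c': push. Stack: c
  Read 'c': matches stack top 'c' => pop. Stack: (empty)
Final stack: "" (length 0)

0


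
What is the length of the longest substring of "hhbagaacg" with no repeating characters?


Input: "hhbagaacg"
Sliding window (track last position of each char):
  Position 0 ('h'): window [0,0] length 1 -- new best
  Position 1 ('h'): repeat (last at 0), move window start to 1
  Position 1 ('h'): window [1,1] length 1
  Position 2 ('b'): window [1,2] length 2 -- new best
  Position 3 ('a'): window [1,3] length 3 -- new best
  Position 4 ('g'): window [1,4] length 4 -- new best
  Position 5 ('a'): repeat (last at 3), move window start to 4
  Position 5 ('a'): window [4,5] length 2
  Position 6 ('a'): repeat (last at 5), move window start to 6
  Position 6 ('a'): window [6,6] length 1
  Position 7 ('c'): window [6,7] length 2
  Position 8 ('g'): window [6,8] length 3
Longest substring with no repeats: "hbag" with length 4

4


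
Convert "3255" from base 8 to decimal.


Input: "3255" in base 8
Positional expansion:
  Digit '3' (value 3) x 8^3 = 1536
  Digit '2' (value 2) x 8^2 = 128
  Digit '5' (value 5) x 8^1 = 40
  Digit '5' (value 5) x 8^0 = 5
Sum = 1709

1709


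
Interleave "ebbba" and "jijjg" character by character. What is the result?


Interleaving "ebbba" and "jijjg":
  Position 0: 'e' from first, 'j' from second => "ej"
  Position 1: 'b' from first, 'i' from second => "bi"
  Position 2: 'b' from first, 'j' from second => "bj"
  Position 3: 'b' from first, 'j' from second => "bj"
  Position 4: 'a' from first, 'g' from second => "ag"
Result: ejbibjbjag

ejbibjbjag


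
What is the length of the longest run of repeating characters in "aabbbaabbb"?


Input: "aabbbaabbb"
Scanning for longest run:
  Position 1 ('a'): continues run of 'a', length=2
  Position 2 ('b'): new char, reset run to 1
  Position 3 ('b'): continues run of 'b', length=2
  Position 4 ('b'): continues run of 'b', length=3
  Position 5 ('a'): new char, reset run to 1
  Position 6 ('a'): continues run of 'a', length=2
  Position 7 ('b'): new char, reset run to 1
  Position 8 ('b'): continues run of 'b', length=2
  Position 9 ('b'): continues run of 'b', length=3
Longest run: 'b' with length 3

3


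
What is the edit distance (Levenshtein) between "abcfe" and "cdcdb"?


Computing edit distance: "abcfe" -> "cdcdb"
DP table:
           c    d    c    d    b
      0    1    2    3    4    5
  a   1    1    2    3    4    5
  b   2    2    2    3    4    4
  c   3    2    3    2    3    4
  f   4    3    3    3    3    4
  e   5    4    4    4    4    4
Edit distance = dp[5][5] = 4

4


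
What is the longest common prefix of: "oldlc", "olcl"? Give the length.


Words: oldlc, olcl
  Position 0: all 'o' => match
  Position 1: all 'l' => match
  Position 2: ('d', 'c') => mismatch, stop
LCP = "ol" (length 2)

2


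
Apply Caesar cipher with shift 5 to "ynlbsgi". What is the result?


Caesar cipher: shift "ynlbsgi" by 5
  'y' (pos 24) + 5 = pos 3 = 'd'
  'n' (pos 13) + 5 = pos 18 = 's'
  'l' (pos 11) + 5 = pos 16 = 'q'
  'b' (pos 1) + 5 = pos 6 = 'g'
  's' (pos 18) + 5 = pos 23 = 'x'
  'g' (pos 6) + 5 = pos 11 = 'l'
  'i' (pos 8) + 5 = pos 13 = 'n'
Result: dsqgxln

dsqgxln


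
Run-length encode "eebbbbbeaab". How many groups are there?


Input: eebbbbbeaab
Scanning for consecutive runs:
  Group 1: 'e' x 2 (positions 0-1)
  Group 2: 'b' x 5 (positions 2-6)
  Group 3: 'e' x 1 (positions 7-7)
  Group 4: 'a' x 2 (positions 8-9)
  Group 5: 'b' x 1 (positions 10-10)
Total groups: 5

5


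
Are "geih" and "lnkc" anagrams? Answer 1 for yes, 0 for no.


Strings: "geih", "lnkc"
Sorted first:  eghi
Sorted second: ckln
Differ at position 0: 'e' vs 'c' => not anagrams

0


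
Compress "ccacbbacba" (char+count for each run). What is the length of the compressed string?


Input: ccacbbacba
Runs:
  'c' x 2 => "c2"
  'a' x 1 => "a1"
  'c' x 1 => "c1"
  'b' x 2 => "b2"
  'a' x 1 => "a1"
  'c' x 1 => "c1"
  'b' x 1 => "b1"
  'a' x 1 => "a1"
Compressed: "c2a1c1b2a1c1b1a1"
Compressed length: 16

16


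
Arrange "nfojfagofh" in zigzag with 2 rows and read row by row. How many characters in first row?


Zigzag "nfojfagofh" into 2 rows:
Placing characters:
  'n' => row 0
  'f' => row 1
  'o' => row 0
  'j' => row 1
  'f' => row 0
  'a' => row 1
  'g' => row 0
  'o' => row 1
  'f' => row 0
  'h' => row 1
Rows:
  Row 0: "nofgf"
  Row 1: "fjaoh"
First row length: 5

5


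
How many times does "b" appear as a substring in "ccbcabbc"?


Searching for "b" in "ccbcabbc"
Scanning each position:
  Position 0: "c" => no
  Position 1: "c" => no
  Position 2: "b" => MATCH
  Position 3: "c" => no
  Position 4: "a" => no
  Position 5: "b" => MATCH
  Position 6: "b" => MATCH
  Position 7: "c" => no
Total occurrences: 3

3


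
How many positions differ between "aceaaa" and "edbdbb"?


Comparing "aceaaa" and "edbdbb" position by position:
  Position 0: 'a' vs 'e' => DIFFER
  Position 1: 'c' vs 'd' => DIFFER
  Position 2: 'e' vs 'b' => DIFFER
  Position 3: 'a' vs 'd' => DIFFER
  Position 4: 'a' vs 'b' => DIFFER
  Position 5: 'a' vs 'b' => DIFFER
Positions that differ: 6

6


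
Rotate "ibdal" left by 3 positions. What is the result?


Input: "ibdal", rotate left by 3
First 3 characters: "ibd"
Remaining characters: "al"
Concatenate remaining + first: "al" + "ibd" = "alibd"

alibd


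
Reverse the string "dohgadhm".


Input: dohgadhm
Reading characters right to left:
  Position 7: 'm'
  Position 6: 'h'
  Position 5: 'd'
  Position 4: 'a'
  Position 3: 'g'
  Position 2: 'h'
  Position 1: 'o'
  Position 0: 'd'
Reversed: mhdaghod

mhdaghod


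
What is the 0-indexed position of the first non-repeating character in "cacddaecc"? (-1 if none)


Input: cacddaecc
Character frequencies:
  'a': 2
  'c': 4
  'd': 2
  'e': 1
Scanning left to right for freq == 1:
  Position 0 ('c'): freq=4, skip
  Position 1 ('a'): freq=2, skip
  Position 2 ('c'): freq=4, skip
  Position 3 ('d'): freq=2, skip
  Position 4 ('d'): freq=2, skip
  Position 5 ('a'): freq=2, skip
  Position 6 ('e'): unique! => answer = 6

6


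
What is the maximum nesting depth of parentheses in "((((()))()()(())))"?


Input: "((((()))()()(())))"
Tracking depth:
  Position 0 '(': depth becomes 1
  Position 1 '(': depth becomes 2
  Position 2 '(': depth becomes 3
  Position 3 '(': depth becomes 4
  Position 4 '(': depth becomes 5
  Position 5 ')': depth becomes 4
  Position 6 ')': depth becomes 3
  Position 7 ')': depth becomes 2
  Position 8 '(': depth becomes 3
  Position 9 ')': depth becomes 2
  Position 10 '(': depth becomes 3
  Position 11 ')': depth becomes 2
  Position 12 '(': depth becomes 3
  Position 13 '(': depth becomes 4
  Position 14 ')': depth becomes 3
  Position 15 ')': depth becomes 2
  Position 16 ')': depth becomes 1
  Position 17 ')': depth becomes 0
Maximum depth reached: 5

5


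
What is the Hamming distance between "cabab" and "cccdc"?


Comparing "cabab" and "cccdc" position by position:
  Position 0: 'c' vs 'c' => same
  Position 1: 'a' vs 'c' => differ
  Position 2: 'b' vs 'c' => differ
  Position 3: 'a' vs 'd' => differ
  Position 4: 'b' vs 'c' => differ
Total differences (Hamming distance): 4

4


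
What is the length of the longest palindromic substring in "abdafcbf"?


Input: "abdafcbf"
Checking substrings for palindromes:
  No multi-char palindromic substrings found
Longest palindromic substring: "a" with length 1

1


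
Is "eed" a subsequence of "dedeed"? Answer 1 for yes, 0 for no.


Check if "eed" is a subsequence of "dedeed"
Greedy scan:
  Position 0 ('d'): no match needed
  Position 1 ('e'): matches sub[0] = 'e'
  Position 2 ('d'): no match needed
  Position 3 ('e'): matches sub[1] = 'e'
  Position 4 ('e'): no match needed
  Position 5 ('d'): matches sub[2] = 'd'
All 3 characters matched => is a subsequence

1


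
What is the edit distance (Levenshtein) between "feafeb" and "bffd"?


Computing edit distance: "feafeb" -> "bffd"
DP table:
           b    f    f    d
      0    1    2    3    4
  f   1    1    1    2    3
  e   2    2    2    2    3
  a   3    3    3    3    3
  f   4    4    3    3    4
  e   5    5    4    4    4
  b   6    5    5    5    5
Edit distance = dp[6][4] = 5

5


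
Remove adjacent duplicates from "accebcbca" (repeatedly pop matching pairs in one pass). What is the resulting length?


Input: accebcbca
Stack-based adjacent duplicate removal:
  Read 'a': push. Stack: a
  Read 'c': push. Stack: ac
  Read 'c': matches stack top 'c' => pop. Stack: a
  Read 'e': push. Stack: ae
  Read 'b': push. Stack: aeb
  Read 'c': push. Stack: aebc
  Read 'b': push. Stack: aebcb
  Read 'c': push. Stack: aebcbc
  Read 'a': push. Stack: aebcbca
Final stack: "aebcbca" (length 7)

7


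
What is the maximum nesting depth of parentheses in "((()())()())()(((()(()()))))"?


Input: "((()())()())()(((()(()()))))"
Tracking depth:
  Position 0 '(': depth becomes 1
  Position 1 '(': depth becomes 2
  Position 2 '(': depth becomes 3
  Position 3 ')': depth becomes 2
  Position 4 '(': depth becomes 3
  Position 5 ')': depth becomes 2
  Position 6 ')': depth becomes 1
  Position 7 '(': depth becomes 2
  Position 8 ')': depth becomes 1
  Position 9 '(': depth becomes 2
  Position 10 ')': depth becomes 1
  Position 11 ')': depth becomes 0
  Position 12 '(': depth becomes 1
  Position 13 ')': depth becomes 0
  Position 14 '(': depth becomes 1
  Position 15 '(': depth becomes 2
  Position 16 '(': depth becomes 3
  Position 17 '(': depth becomes 4
  Position 18 ')': depth becomes 3
  Position 19 '(': depth becomes 4
  Position 20 '(': depth becomes 5
  Position 21 ')': depth becomes 4
  Position 22 '(': depth becomes 5
  Position 23 ')': depth becomes 4
  Position 24 ')': depth becomes 3
  Position 25 ')': depth becomes 2
  Position 26 ')': depth becomes 1
  Position 27 ')': depth becomes 0
Maximum depth reached: 5

5


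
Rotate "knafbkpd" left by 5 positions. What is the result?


Input: "knafbkpd", rotate left by 5
First 5 characters: "knafb"
Remaining characters: "kpd"
Concatenate remaining + first: "kpd" + "knafb" = "kpdknafb"

kpdknafb


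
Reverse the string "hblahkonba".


Input: hblahkonba
Reading characters right to left:
  Position 9: 'a'
  Position 8: 'b'
  Position 7: 'n'
  Position 6: 'o'
  Position 5: 'k'
  Position 4: 'h'
  Position 3: 'a'
  Position 2: 'l'
  Position 1: 'b'
  Position 0: 'h'
Reversed: abnokhalbh

abnokhalbh


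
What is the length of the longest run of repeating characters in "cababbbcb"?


Input: "cababbbcb"
Scanning for longest run:
  Position 1 ('a'): new char, reset run to 1
  Position 2 ('b'): new char, reset run to 1
  Position 3 ('a'): new char, reset run to 1
  Position 4 ('b'): new char, reset run to 1
  Position 5 ('b'): continues run of 'b', length=2
  Position 6 ('b'): continues run of 'b', length=3
  Position 7 ('c'): new char, reset run to 1
  Position 8 ('b'): new char, reset run to 1
Longest run: 'b' with length 3

3


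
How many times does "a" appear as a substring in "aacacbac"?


Searching for "a" in "aacacbac"
Scanning each position:
  Position 0: "a" => MATCH
  Position 1: "a" => MATCH
  Position 2: "c" => no
  Position 3: "a" => MATCH
  Position 4: "c" => no
  Position 5: "b" => no
  Position 6: "a" => MATCH
  Position 7: "c" => no
Total occurrences: 4

4


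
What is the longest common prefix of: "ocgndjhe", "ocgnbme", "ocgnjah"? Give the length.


Words: ocgndjhe, ocgnbme, ocgnjah
  Position 0: all 'o' => match
  Position 1: all 'c' => match
  Position 2: all 'g' => match
  Position 3: all 'n' => match
  Position 4: ('d', 'b', 'j') => mismatch, stop
LCP = "ocgn" (length 4)

4


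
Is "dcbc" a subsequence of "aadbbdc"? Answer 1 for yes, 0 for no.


Check if "dcbc" is a subsequence of "aadbbdc"
Greedy scan:
  Position 0 ('a'): no match needed
  Position 1 ('a'): no match needed
  Position 2 ('d'): matches sub[0] = 'd'
  Position 3 ('b'): no match needed
  Position 4 ('b'): no match needed
  Position 5 ('d'): no match needed
  Position 6 ('c'): matches sub[1] = 'c'
Only matched 2/4 characters => not a subsequence

0
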